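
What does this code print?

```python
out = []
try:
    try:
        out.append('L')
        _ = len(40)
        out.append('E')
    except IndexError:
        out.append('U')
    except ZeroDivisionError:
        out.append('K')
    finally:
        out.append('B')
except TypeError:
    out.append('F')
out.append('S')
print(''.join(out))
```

Execution trace: 'L' (try body) → 'B' (finally) → 'F' (outer except TypeError) → 'S' (after the try/except). Output: LBFS

Answer: LBFS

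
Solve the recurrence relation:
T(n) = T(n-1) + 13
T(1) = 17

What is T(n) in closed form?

Unrolling: T(n) = T(1) + 13·(n-1) = 17 + 13(n-1) = 13n + 4.

Answer: T(n) = 13n + 4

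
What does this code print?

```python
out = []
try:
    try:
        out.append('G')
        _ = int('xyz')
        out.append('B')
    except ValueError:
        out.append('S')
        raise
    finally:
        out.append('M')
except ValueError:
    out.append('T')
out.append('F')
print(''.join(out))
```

Execution trace: 'G' (inner try body) → 'S' (inner except ValueError) → 'M' (inner finally) → 'T' (outer except ValueError) → 'F' (after the try/except). Output: GSMTF

Answer: GSMTF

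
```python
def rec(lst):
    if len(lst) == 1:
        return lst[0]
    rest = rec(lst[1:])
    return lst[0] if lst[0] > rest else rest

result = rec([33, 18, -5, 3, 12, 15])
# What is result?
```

Recursive max over [33, 18, -5, 3, 12, 15] = 33

Answer: 33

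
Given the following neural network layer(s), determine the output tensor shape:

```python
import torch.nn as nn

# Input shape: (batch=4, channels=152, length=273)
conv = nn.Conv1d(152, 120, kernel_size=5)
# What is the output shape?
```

Input: (4, 152, 273) -> Output: (4, 120, 269)

Answer: (4, 120, 269)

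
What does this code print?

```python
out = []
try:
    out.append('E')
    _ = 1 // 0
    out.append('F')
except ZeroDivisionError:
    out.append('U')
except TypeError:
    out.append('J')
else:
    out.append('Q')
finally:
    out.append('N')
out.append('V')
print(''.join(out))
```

Execution trace: 'E' (try body) → 'U' (except ZeroDivisionError) → 'N' (finally) → 'V' (after the try/except). Output: EUNV

Answer: EUNV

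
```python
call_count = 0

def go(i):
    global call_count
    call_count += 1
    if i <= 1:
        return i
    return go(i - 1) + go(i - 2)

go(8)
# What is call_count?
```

Calls(i) = 1 + Calls(i-1) + Calls(i-2); Calls(0)=Calls(1)=1. For i=8 this gives 67.

Answer: 67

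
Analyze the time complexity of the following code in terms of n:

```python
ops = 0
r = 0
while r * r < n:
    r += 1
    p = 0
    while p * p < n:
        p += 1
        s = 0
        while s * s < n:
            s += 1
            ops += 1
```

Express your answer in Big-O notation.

Each loop level contributes: √n × √n × √n. Multiplying the contributions gives O(n√n).

Answer: O(n√n)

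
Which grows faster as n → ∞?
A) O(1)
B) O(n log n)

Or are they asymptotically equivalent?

O(1) vs O(n log n): Higher order terms dominate.

Answer: B) O(n log n) grows faster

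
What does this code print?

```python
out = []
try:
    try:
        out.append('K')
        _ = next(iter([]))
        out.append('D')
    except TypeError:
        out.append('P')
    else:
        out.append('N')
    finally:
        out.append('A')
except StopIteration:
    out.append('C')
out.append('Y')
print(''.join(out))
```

Execution trace: 'K' (inner try body) → 'A' (inner finally) → 'C' (outer except StopIteration) → 'Y' (after the try/except). Output: KACY

Answer: KACY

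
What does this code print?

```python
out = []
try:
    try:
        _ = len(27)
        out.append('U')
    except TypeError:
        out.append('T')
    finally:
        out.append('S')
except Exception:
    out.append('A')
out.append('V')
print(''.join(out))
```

Execution trace: 'T' (inner except TypeError) → 'S' (inner finally) → 'V' (after the try/except). Output: TSV

Answer: TSV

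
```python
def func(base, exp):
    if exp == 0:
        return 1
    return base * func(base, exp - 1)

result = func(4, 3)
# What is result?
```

func(4, 3) = 4 * 4 * 4 = 64

Answer: 64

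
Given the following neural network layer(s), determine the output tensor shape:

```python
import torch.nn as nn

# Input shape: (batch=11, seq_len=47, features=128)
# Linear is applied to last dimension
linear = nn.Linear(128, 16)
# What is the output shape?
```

Input: (11, 47, 128) -> Output: (11, 47, 16)

Answer: (11, 47, 16)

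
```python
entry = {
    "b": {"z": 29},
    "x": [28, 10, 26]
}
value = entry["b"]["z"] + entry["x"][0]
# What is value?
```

Trace:
`entry = { ...` → entry = {'b': {'z': 29}, 'x': [28, 10, 26]}
`value = entry["b"]["z"] + entry["x"][0]` → value = 57
So value = 57

Answer: 57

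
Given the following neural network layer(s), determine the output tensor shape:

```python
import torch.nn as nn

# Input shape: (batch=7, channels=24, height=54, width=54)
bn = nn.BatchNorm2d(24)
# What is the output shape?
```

Input: (7, 24, 54, 54) -> Output: (7, 24, 54, 54)

Answer: (7, 24, 54, 54)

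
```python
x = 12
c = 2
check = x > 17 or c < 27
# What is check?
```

Trace:
`x = 12` → x = 12
`c = 2` → c = 2
`check = x > 17 or c < 27` → check = True
So check = True

Answer: True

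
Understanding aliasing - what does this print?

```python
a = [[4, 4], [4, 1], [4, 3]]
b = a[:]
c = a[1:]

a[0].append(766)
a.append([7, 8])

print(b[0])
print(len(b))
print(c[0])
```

Key concept: slice with nested mutation.
Step by step:
`a = [[4, 4], [4, 1], [4, 3]]` → a = [[4, 4], [4, 1], [4, 3]]
`b = a[:]` → b = [[4, 4], [4, 1], [4, 3]]
`c = a[1:]` → c = [[4, 1], [4, 3]]
`a[0].append(766)` → a = [[4, 4, 766], [4, 1], [4, 3]]; b = [[4, 4, 766], [4, 1], [4, 3]]
`a.append([7, 8])` → a = [[4, 4, 766], [4, 1], [4, 3], [7, 8]]
`print(b[0])` → prints [4, 4, 766]
`print(len(b))` → prints 3
`print(c[0])` → prints [4, 1]

Answer:
[4, 4, 766]
3
[4, 1]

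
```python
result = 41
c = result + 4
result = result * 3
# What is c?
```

Trace:
`result = 41` → result = 41
`c = result + 4` → c = 45
`result = result * 3` → result = 123
So c = 45

Answer: 45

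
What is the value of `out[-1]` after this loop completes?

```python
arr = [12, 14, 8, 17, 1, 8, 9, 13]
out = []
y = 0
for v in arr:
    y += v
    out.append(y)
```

Cumulative sum ends at 82
`out` takes the values: [] → [12] → [12, 26] → [12, 26, 34] → [12, 26, 34, 51] → [12, 26, 34, 51, 52] → [12, 26, 34, 51, 52, 60] → [12, 26, 34, 51, 52, 60, 69] → [12, 26, 34, 51, 52, 60, 69, 82]
So `out[-1]` = 82

Answer: 82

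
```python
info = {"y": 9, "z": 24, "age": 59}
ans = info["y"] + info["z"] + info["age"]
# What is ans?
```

Trace:
`info = {"y": 9, "z": 24, "age": 59}` → info = {'y': 9, 'z': 24, 'age': 59}
`ans = info["y"] + info["z"] + info["age"]` → ans = 92
So ans = 92

Answer: 92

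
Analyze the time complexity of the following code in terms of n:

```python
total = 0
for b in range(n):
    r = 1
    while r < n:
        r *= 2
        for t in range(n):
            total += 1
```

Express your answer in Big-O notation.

Each loop level contributes: n × log n × n. Multiplying the contributions gives O(n^2 log n).

Answer: O(n^2 log n)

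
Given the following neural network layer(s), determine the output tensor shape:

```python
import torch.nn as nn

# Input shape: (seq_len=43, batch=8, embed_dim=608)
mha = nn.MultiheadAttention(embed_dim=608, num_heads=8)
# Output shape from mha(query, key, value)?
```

Input: (43, 8, 608) -> Output: (43, 8, 608)

Answer: (43, 8, 608)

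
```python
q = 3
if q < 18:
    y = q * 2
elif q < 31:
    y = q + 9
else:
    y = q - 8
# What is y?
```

Trace:
`q = 3` → q = 3
`if q < 18: ...` → q < 18 is True → y = 6
So y = 6

Answer: 6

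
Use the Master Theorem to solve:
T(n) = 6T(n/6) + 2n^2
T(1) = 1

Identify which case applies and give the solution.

a=6, b=6, f(n)=2n^2. log_6(6) = 1. Since c=2 > 1 and the regularity condition holds (6(n/6)^2 = (6/6^2)n^2 with 6/6^2 < 1), Case 3 applies: T(n) = Θ(f(n)) = O(n^2).

Answer: O(n^2) - Case 3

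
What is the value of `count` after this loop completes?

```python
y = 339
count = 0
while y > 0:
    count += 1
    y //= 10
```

Count digits by repeated division by 10
`count` takes the values: 0 → 1 → 2 → 3

Answer: 3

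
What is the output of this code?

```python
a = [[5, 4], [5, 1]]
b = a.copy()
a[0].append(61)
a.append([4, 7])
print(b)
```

Key concept: shallow copy with nested lists.
Step by step:
`a = [[5, 4], [5, 1]]` → a = [[5, 4], [5, 1]]
`b = a.copy()` → b = [[5, 4], [5, 1]]
`a[0].append(61)` → a = [[5, 4, 61], [5, 1]]; b = [[5, 4, 61], [5, 1]]
`a.append([4, 7])` → a = [[5, 4, 61], [5, 1], [4, 7]]
`print(b)` → prints [[5, 4, 61], [5, 1]]

Answer: [[5, 4, 61], [5, 1]]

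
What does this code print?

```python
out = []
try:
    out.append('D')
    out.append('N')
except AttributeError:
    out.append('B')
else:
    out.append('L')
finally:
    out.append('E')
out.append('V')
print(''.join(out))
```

Execution trace: 'D' (try body) → 'N' (try body, no exception) → 'L' (else) → 'E' (finally) → 'V' (after the try/except). Output: DNLEV

Answer: DNLEV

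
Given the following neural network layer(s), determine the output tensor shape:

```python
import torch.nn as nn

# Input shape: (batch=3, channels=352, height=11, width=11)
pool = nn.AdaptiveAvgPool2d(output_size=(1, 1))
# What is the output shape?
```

Input: (3, 352, 11, 11) -> Output: (3, 352, 1, 1)

Answer: (3, 352, 1, 1)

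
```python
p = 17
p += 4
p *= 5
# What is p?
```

Trace:
`p = 17` → p = 17
`p += 4` → p = 21
`p *= 5` → p = 105
So p = 105

Answer: 105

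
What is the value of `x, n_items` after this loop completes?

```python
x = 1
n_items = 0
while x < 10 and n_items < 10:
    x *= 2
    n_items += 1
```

Double until >= 10 or 10 iterations
`x, n_items` takes the values: (1, 0) → (2, 0) → (2, 1) → (4, 1) → (4, 2) → (8, 2) → (8, 3) → (16, 3) → (16, 4)

Answer: 16, 4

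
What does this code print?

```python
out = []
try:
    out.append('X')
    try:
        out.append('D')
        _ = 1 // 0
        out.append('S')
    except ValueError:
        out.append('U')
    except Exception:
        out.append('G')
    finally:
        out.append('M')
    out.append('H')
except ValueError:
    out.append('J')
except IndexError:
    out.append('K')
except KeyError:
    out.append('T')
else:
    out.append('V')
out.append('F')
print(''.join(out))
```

Execution trace: 'X' (try body) → 'D' (inner try body) → 'G' (inner except Exception) → 'M' (inner finally) → 'H' (try body, no exception) → 'V' (else) → 'F' (after the try/except). Output: XDGMHVF

Answer: XDGMHVF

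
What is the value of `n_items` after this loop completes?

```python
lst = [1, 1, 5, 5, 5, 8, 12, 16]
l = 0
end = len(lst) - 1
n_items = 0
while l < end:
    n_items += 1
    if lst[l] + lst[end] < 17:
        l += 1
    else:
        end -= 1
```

Steps to find pair summing to 17
`n_items` takes the values: 0 → 1 → 2 → 3 → 4 → 5 → 6 → 7

Answer: 7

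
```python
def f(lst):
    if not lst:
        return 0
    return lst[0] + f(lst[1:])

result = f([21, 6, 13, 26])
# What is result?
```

21 + 6 + 13 + 26 + 0 = 66

Answer: 66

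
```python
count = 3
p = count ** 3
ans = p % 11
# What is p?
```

Trace:
`count = 3` → count = 3
`p = count ** 3` → p = 27
`ans = p % 11` → ans = 5
So p = 27

Answer: 27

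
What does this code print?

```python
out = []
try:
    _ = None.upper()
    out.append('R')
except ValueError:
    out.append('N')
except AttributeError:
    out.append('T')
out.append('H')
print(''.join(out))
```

Execution trace: 'T' (except AttributeError) → 'H' (after the try/except). Output: TH

Answer: TH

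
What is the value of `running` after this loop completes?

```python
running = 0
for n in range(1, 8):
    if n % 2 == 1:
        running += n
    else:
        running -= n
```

Add odd, subtract even
`running` takes the values: 0 → 1 → -1 → 2 → -2 → 3 → -3 → 4

Answer: 4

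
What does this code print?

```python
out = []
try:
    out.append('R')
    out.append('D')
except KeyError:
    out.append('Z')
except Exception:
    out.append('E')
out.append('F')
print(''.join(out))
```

Execution trace: 'R' (try body) → 'D' (try body, no exception) → 'F' (after the try/except). Output: RDF

Answer: RDF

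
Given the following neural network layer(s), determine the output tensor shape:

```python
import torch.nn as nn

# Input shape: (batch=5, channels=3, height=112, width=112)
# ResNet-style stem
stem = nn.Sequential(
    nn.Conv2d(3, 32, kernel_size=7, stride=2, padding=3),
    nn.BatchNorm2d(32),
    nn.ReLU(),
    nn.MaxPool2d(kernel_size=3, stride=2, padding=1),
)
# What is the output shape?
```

Input: (5, 3, 112, 112) -> after Conv2d 7x7 stride=2: (5, 32, 56, 56) -> Output: (5, 32, 28, 28)

Answer: (5, 32, 28, 28)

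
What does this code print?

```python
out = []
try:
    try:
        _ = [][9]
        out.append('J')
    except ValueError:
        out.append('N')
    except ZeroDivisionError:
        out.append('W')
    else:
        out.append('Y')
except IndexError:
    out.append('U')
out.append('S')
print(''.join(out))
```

Execution trace: 'U' (outer except IndexError) → 'S' (after the try/except). Output: US

Answer: US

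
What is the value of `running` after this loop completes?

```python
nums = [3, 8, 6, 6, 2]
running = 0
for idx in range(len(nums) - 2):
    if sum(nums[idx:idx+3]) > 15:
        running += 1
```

Count windows with sum > 15
`running` takes the values: 0 → 1 → 2

Answer: 2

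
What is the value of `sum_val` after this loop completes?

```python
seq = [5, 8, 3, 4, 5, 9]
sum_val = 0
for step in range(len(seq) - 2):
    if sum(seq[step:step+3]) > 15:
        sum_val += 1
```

Count windows with sum > 15
`sum_val` takes the values: 0 → 1 → 2

Answer: 2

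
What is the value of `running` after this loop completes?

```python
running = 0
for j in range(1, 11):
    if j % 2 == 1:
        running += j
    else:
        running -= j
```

Add odd, subtract even
`running` takes the values: 0 → 1 → -1 → 2 → -2 → 3 → -3 → 4 → -4 → 5 → -5

Answer: -5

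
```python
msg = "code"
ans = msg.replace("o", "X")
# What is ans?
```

Trace:
`msg = "code"` → msg = 'code'
`ans = msg.replace("o", "X")` → ans = 'cXde'
So ans = 'cXde'

Answer: 'cXde'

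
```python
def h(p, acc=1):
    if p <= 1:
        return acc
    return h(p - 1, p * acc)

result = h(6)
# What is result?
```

Accumulator trace (n, acc): (6, 1) -> (5, 6) -> (4, 30) -> (3, 120) -> (2, 360) -> (1, 720) -> return 720

Answer: 720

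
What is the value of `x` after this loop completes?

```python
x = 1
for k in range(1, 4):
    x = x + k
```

Start at 1, add 1 through 3
`x` takes the values: 1 → 2 → 4 → 7

Answer: 7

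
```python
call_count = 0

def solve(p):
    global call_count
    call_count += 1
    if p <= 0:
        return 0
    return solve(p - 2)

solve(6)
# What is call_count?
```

Linear recursion stepping by 2: 4 calls from p=6 down to ≤0.

Answer: 4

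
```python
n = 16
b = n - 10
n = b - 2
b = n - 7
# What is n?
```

Trace:
`n = 16` → n = 16
`b = n - 10` → b = 6
`n = b - 2` → n = 4
`b = n - 7` → b = -3
So n = 4

Answer: 4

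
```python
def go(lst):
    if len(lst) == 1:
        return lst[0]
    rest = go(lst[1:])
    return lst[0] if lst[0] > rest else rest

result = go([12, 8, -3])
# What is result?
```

Recursive max over [12, 8, -3] = 12

Answer: 12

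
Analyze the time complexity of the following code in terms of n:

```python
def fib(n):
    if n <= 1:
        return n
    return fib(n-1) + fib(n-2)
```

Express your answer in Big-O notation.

This is Recursive Fibonacci (naive). Time complexity: O(2^n).

Answer: O(2^n)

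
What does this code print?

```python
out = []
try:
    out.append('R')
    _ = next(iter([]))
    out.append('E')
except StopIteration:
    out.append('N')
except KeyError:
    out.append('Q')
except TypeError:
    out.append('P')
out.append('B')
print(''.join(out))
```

Execution trace: 'R' (try body) → 'N' (except StopIteration) → 'B' (after the try/except). Output: RNB

Answer: RNB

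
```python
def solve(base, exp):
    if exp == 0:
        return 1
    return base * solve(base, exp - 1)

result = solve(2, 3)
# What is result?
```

solve(2, 3) = 2 * 2 * 2 = 8

Answer: 8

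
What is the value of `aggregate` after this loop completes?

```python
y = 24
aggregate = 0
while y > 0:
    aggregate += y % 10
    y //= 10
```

Sum digits of 24
`aggregate` takes the values: 0 → 4 → 6

Answer: 6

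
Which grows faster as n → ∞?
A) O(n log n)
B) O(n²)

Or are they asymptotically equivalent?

O(n log n) vs O(n²): Higher order terms dominate.

Answer: B) O(n²) grows faster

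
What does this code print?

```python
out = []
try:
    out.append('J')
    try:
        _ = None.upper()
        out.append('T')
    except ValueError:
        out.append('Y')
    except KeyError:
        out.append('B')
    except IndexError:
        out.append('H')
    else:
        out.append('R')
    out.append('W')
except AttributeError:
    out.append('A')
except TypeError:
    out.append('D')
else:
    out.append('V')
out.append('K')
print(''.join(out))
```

Execution trace: 'J' (try body) → 'A' (except AttributeError) → 'K' (after the try/except). Output: JAK

Answer: JAK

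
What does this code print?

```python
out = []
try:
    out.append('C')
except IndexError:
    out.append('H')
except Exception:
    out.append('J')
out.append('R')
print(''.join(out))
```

Execution trace: 'C' (try body, no exception) → 'R' (after the try/except). Output: CR

Answer: CR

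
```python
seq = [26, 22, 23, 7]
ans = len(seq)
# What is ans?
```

Trace:
`seq = [26, 22, 23, 7]` → seq = [26, 22, 23, 7]
`ans = len(seq)` → ans = 4
So ans = 4

Answer: 4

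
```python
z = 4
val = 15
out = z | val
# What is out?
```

Trace:
`z = 4` → z = 4
`val = 15` → val = 15
`out = z | val` → out = 15
So out = 15

Answer: 15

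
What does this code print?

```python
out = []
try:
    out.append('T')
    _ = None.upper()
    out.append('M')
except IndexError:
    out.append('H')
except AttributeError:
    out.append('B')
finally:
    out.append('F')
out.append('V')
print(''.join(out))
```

Execution trace: 'T' (try body) → 'B' (except AttributeError) → 'F' (finally) → 'V' (after the try/except). Output: TBFV

Answer: TBFV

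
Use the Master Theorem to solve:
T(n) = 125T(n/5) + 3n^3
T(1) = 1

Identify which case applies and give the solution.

a=125, b=5, f(n)=3n^3. log_5(125) = 3. Since c=3 = 3, Case 2 applies: T(n) = Θ(n^log_b(a) · log n) = O(n^3 log n).

Answer: O(n^3 log n) - Case 2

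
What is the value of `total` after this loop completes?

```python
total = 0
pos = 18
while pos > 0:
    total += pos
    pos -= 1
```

Sum 18 down to 1
`total` takes the values: 0 → 18 → 35 → 51 → 66 → 80 → 93 → 105 → 116 → 126 → 135 → 143 → 150 → 156 → 161 → 165 → 168 → 170 → 171

Answer: 171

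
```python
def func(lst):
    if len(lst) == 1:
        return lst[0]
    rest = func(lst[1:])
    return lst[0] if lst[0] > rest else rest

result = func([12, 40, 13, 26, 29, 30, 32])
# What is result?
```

Recursive max over [12, 40, 13, 26, 29, 30, 32] = 40

Answer: 40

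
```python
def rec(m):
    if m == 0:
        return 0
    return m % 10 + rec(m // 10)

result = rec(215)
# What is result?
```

Sum of digits of 215: 5 + 1 + 2 = 8

Answer: 8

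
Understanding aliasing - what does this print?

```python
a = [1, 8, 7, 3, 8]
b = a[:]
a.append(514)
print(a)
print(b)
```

Key concept: slice [:] creates copy.
Step by step:
`a = [1, 8, 7, 3, 8]` → a = [1, 8, 7, 3, 8]
`b = a[:]` → b = [1, 8, 7, 3, 8]
`a.append(514)` → a = [1, 8, 7, 3, 8, 514]
`print(a)` → prints [1, 8, 7, 3, 8, 514]
`print(b)` → prints [1, 8, 7, 3, 8]

Answer:
[1, 8, 7, 3, 8, 514]
[1, 8, 7, 3, 8]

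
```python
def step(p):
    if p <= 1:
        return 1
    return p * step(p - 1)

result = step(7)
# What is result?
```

step(7) = 7 * 6 * 5 * 4 * 3 * 2 * 1 = 5040

Answer: 5040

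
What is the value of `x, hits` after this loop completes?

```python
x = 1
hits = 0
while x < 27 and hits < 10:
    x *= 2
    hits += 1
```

Double until >= 27 or 10 iterations
`x, hits` takes the values: (1, 0) → (2, 0) → (2, 1) → (4, 1) → (4, 2) → (8, 2) → (8, 3) → (16, 3) → (16, 4) → (32, 4) → (32, 5)

Answer: 32, 5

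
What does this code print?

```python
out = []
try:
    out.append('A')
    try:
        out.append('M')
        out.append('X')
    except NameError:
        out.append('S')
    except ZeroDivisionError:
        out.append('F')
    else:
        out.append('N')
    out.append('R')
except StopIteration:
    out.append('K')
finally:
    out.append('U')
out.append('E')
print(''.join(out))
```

Execution trace: 'A' (try body) → 'M' (inner try body) → 'X' (inner try body, no exception) → 'N' (inner else) → 'R' (try body, no exception) → 'U' (finally) → 'E' (after the try/except). Output: AMXNRUE

Answer: AMXNRUE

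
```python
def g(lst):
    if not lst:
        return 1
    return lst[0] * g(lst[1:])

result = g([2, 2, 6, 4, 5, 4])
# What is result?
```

Product over [2, 2, 6, 4, 5, 4] = 2 * 2 * 6 * 4 * 5 * 4 = 1920

Answer: 1920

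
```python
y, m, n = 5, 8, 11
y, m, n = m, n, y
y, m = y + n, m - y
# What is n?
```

Trace:
`y, m, n = 5, 8, 11` → y = 5; m = 8; n = 11
`y, m, n = m, n, y` → y = 8; m = 11; n = 5
`y, m = y + n, m - y` → y = 13; m = 3
So n = 5

Answer: 5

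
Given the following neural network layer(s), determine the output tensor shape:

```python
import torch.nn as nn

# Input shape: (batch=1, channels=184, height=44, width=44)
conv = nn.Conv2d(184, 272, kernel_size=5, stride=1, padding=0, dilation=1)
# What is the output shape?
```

Input: (1, 184, 44, 44) -> Output: (1, 272, 40, 40)

Answer: (1, 272, 40, 40)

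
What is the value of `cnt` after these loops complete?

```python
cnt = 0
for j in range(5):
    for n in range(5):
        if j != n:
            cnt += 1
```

5² - 5 (exclude diagonal)
`cnt` takes the values: 0 → 1 → 2 → 3 → 4 → 5 → 6 → 7 → 8 → 9 → 10 → 11 → 12 → 13 → 14 → 15 → 16 → 17 → 18 → 19 → 20

Answer: 20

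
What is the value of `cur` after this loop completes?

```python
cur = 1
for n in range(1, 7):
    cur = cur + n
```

Start at 1, add 1 through 6
`cur` takes the values: 1 → 2 → 4 → 7 → 11 → 16 → 22

Answer: 22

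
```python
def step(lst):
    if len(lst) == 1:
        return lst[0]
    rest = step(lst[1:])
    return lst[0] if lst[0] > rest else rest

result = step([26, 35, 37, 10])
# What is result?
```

Recursive max over [26, 35, 37, 10] = 37

Answer: 37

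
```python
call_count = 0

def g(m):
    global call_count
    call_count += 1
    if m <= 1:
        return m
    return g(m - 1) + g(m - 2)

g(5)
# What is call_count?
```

Calls(m) = 1 + Calls(m-1) + Calls(m-2); Calls(0)=Calls(1)=1. For m=5 this gives 15.

Answer: 15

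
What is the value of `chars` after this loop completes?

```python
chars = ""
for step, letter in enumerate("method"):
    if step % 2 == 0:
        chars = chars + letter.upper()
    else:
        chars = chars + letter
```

Uppercase even positions in 'method'
`chars` takes the values: "" → "M" → "Me" → "MeT" → "MeTh" → "MeThO" → "MeThOd"

Answer: "MeThOd"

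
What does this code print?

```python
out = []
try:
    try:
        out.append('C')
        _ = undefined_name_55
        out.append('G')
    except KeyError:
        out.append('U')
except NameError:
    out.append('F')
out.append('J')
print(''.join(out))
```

Execution trace: 'C' (try body) → 'F' (outer except NameError) → 'J' (after the try/except). Output: CFJ

Answer: CFJ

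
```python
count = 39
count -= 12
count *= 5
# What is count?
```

Trace:
`count = 39` → count = 39
`count -= 12` → count = 27
`count *= 5` → count = 135
So count = 135

Answer: 135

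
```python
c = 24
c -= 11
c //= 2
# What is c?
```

Trace:
`c = 24` → c = 24
`c -= 11` → c = 13
`c //= 2` → c = 6
So c = 6

Answer: 6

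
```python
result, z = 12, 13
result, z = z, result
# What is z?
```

Trace:
`result, z = 12, 13` → result = 12; z = 13
`result, z = z, result` → result = 13; z = 12
So z = 12

Answer: 12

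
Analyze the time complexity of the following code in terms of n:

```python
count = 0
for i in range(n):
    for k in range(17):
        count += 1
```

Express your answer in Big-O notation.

Each loop level contributes: n × 1. Multiplying the contributions gives O(n).

Answer: O(n)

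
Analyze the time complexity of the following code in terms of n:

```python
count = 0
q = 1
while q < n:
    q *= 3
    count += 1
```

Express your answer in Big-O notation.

Each loop level contributes: log n. Multiplying the contributions gives O(log n).

Answer: O(log n)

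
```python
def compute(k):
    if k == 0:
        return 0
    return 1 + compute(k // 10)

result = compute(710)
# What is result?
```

Count of digits of 710: 3

Answer: 3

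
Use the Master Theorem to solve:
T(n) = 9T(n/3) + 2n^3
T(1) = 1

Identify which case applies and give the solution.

a=9, b=3, f(n)=2n^3. log_3(9) = 2. Since c=3 > 2 and the regularity condition holds (9(n/3)^3 = (9/3^3)n^3 with 9/3^3 < 1), Case 3 applies: T(n) = Θ(f(n)) = O(n^3).

Answer: O(n^3) - Case 3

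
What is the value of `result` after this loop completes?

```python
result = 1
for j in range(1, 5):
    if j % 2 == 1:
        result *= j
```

Product of odd numbers 1 to 4
`result` takes the values: 1 → 3

Answer: 3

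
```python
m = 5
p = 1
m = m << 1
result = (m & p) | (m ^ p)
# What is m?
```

Trace:
`m = 5` → m = 5
`p = 1` → p = 1
`m = m << 1` → m = 10
`result = (m & p) | (m ^ p)` → result = 11
So m = 10

Answer: 10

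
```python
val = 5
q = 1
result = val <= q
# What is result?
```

Trace:
`val = 5` → val = 5
`q = 1` → q = 1
`result = val <= q` → result = False
So result = False

Answer: False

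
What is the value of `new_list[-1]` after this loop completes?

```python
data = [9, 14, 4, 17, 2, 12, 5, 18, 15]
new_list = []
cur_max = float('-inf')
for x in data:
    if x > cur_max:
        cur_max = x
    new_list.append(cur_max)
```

Running max ends at 18
`new_list` takes the values: [] → [9] → [9, 14] → [9, 14, 14] → [9, 14, 14, 17] → [9, 14, 14, 17, 17] → [9, 14, 14, 17, 17, 17] → [9, 14, 14, 17, 17, 17, 17] → [9, 14, 14, 17, 17, 17, 17, 18] → [9, 14, 14, 17, 17, 17, 17, 18, 18]
So `new_list[-1]` = 18

Answer: 18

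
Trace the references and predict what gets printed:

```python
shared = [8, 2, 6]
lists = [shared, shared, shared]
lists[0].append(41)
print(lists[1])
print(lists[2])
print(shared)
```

Key concept: list of same reference.
Step by step:
`shared = [8, 2, 6]` → shared = [8, 2, 6]
`lists = [shared, shared, shared]` → lists = [[8, 2, 6], [8, 2, 6], [8, 2, 6]]
`lists[0].append(41)` → shared = [8, 2, 6, 41]; lists = [[8, 2, 6, 41], [8, 2, 6, 41], [8, 2, 6, 41]]
`print(lists[1])` → prints [8, 2, 6, 41]
`print(lists[2])` → prints [8, 2, 6, 41]
`print(shared)` → prints [8, 2, 6, 41]

Answer:
[8, 2, 6, 41]
[8, 2, 6, 41]
[8, 2, 6, 41]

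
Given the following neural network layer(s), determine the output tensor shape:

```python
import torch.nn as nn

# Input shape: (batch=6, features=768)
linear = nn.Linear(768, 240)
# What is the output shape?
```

Input: (6, 768) -> Output: (6, 240)

Answer: (6, 240)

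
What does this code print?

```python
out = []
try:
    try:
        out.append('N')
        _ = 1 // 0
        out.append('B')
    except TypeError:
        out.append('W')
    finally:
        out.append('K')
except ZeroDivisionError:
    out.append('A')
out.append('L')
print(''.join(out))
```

Execution trace: 'N' (inner try body) → 'K' (inner finally) → 'A' (outer except ZeroDivisionError) → 'L' (after the try/except). Output: NKAL

Answer: NKAL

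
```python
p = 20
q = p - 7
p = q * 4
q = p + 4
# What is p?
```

Trace:
`p = 20` → p = 20
`q = p - 7` → q = 13
`p = q * 4` → p = 52
`q = p + 4` → q = 56
So p = 52

Answer: 52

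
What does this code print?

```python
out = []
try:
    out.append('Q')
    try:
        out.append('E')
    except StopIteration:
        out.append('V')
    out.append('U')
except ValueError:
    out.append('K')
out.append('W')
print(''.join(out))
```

Execution trace: 'Q' (try body) → 'E' (inner try body, no exception) → 'U' (try body, no exception) → 'W' (after the try/except). Output: QEUW

Answer: QEUW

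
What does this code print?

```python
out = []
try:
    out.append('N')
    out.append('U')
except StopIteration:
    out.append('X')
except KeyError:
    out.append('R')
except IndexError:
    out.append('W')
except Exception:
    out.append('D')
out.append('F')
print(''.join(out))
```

Execution trace: 'N' (try body) → 'U' (try body, no exception) → 'F' (after the try/except). Output: NUF

Answer: NUF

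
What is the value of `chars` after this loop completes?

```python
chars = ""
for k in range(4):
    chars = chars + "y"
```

Repeat 'y' 4 times
`chars` takes the values: "" → "y" → "yy" → "yyy" → "yyyy"

Answer: "yyyy"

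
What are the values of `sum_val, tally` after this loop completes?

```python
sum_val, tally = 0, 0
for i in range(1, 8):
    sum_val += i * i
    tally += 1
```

Sum of squares and count
`sum_val, tally` takes the values: (0, 0) → (1, 0) → (1, 1) → (5, 1) → (5, 2) → (14, 2) → (14, 3) → (30, 3) → (30, 4) → (55, 4) → (55, 5) → (91, 5) → (91, 6) → (140, 6) → (140, 7)

Answer: 140, 7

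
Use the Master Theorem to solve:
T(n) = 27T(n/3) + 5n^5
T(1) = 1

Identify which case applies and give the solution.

a=27, b=3, f(n)=5n^5. log_3(27) = 3. Since c=5 > 3 and the regularity condition holds (27(n/3)^5 = (27/3^5)n^5 with 27/3^5 < 1), Case 3 applies: T(n) = Θ(f(n)) = O(n^5).

Answer: O(n^5) - Case 3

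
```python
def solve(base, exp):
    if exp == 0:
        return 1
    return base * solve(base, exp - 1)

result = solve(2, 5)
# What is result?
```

solve(2, 5) = 2 * 2 * 2 * 2 * 2 = 32

Answer: 32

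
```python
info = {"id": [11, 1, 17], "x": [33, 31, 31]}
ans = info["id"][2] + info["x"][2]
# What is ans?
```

Trace:
`info = {"id": [11, 1, 17], "x": [33, 31, 31]}` → info = {'id': [11, 1, 17], 'x': [33, 31, 31]}
`ans = info["id"][2] + info["x"][2]` → ans = 48
So ans = 48

Answer: 48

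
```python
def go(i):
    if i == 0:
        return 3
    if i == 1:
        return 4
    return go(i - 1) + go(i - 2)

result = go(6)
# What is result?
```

Build up from base cases: go(0)=3, go(1)=4, go(2)=7, go(3)=11, go(4)=18, go(5)=29, go(6)=47

Answer: 47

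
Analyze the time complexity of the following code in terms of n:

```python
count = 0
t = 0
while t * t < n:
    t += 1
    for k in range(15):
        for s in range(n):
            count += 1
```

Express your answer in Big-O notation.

Each loop level contributes: √n × 1 × n. Multiplying the contributions gives O(n√n).

Answer: O(n√n)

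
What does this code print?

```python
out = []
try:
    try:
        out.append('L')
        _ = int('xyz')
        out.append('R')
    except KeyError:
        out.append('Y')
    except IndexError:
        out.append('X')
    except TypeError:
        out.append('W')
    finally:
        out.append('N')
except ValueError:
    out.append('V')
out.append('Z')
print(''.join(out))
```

Execution trace: 'L' (inner try body) → 'N' (inner finally) → 'V' (outer except ValueError) → 'Z' (after the try/except). Output: LNVZ

Answer: LNVZ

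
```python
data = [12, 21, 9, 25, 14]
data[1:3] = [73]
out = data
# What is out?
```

Trace:
`data = [12, 21, 9, 25, 14]` → data = [12, 21, 9, 25, 14]
`data[1:3] = [73]` → data = [12, 73, 25, 14]
`out = data` → out = [12, 73, 25, 14]
So out = [12, 73, 25, 14]

Answer: [12, 73, 25, 14]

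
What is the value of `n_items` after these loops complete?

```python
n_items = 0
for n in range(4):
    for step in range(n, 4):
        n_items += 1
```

Upper triangle: 4 + 3 + ... + 1
`n_items` takes the values: 0 → 1 → 2 → 3 → 4 → 5 → 6 → 7 → 8 → 9 → 10

Answer: 10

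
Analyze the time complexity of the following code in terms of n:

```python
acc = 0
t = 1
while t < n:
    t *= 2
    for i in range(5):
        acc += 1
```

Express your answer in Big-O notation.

Each loop level contributes: log n × 1. Multiplying the contributions gives O(log n).

Answer: O(log n)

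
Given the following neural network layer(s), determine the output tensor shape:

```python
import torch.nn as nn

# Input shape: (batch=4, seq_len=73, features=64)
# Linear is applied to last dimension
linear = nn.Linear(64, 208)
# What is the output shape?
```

Input: (4, 73, 64) -> Output: (4, 73, 208)

Answer: (4, 73, 208)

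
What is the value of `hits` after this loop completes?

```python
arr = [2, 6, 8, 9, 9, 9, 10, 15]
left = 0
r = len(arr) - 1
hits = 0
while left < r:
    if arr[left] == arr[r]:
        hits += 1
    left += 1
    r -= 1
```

Count matching pairs from ends
`hits` takes the values: 0 → 1

Answer: 1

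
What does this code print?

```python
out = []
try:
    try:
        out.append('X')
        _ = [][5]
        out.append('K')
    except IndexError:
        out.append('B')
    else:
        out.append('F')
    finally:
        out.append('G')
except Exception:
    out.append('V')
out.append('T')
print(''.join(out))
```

Execution trace: 'X' (inner try body) → 'B' (inner except IndexError) → 'G' (inner finally) → 'T' (after the try/except). Output: XBGT

Answer: XBGT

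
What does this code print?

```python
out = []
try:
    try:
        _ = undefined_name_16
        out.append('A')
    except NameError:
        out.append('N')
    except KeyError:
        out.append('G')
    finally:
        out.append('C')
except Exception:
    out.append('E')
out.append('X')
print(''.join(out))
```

Execution trace: 'N' (inner except NameError) → 'C' (inner finally) → 'X' (after the try/except). Output: NCX

Answer: NCX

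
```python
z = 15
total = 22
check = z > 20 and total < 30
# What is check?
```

Trace:
`z = 15` → z = 15
`total = 22` → total = 22
`check = z > 20 and total < 30` → check = False
So check = False

Answer: False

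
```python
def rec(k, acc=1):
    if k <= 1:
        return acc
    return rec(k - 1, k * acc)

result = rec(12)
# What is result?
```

Accumulator trace (n, acc): (12, 1) -> (11, 12) -> (10, 132) -> (9, 1320) -> (8, 11880) -> (7, 95040) -> (6, 665280) -> (5, 3991680) -> (4, 19958400) -> (3, 79833600) -> (2, 239500800) -> (1, 479001600) -> return 479001600

Answer: 479001600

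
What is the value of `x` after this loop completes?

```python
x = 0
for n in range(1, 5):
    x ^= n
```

XOR of 1 to 4
`x` takes the values: 0 → 1 → 3 → 0 → 4

Answer: 4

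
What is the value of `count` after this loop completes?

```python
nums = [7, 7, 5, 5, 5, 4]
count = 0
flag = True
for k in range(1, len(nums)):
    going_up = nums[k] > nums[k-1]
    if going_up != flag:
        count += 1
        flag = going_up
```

Count direction changes in [7, 7, 5, 5, 5, 4]
`count` takes the values: 0 → 1

Answer: 1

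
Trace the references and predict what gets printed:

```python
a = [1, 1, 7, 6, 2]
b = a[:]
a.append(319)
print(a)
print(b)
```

Key concept: slice [:] creates copy.
Step by step:
`a = [1, 1, 7, 6, 2]` → a = [1, 1, 7, 6, 2]
`b = a[:]` → b = [1, 1, 7, 6, 2]
`a.append(319)` → a = [1, 1, 7, 6, 2, 319]
`print(a)` → prints [1, 1, 7, 6, 2, 319]
`print(b)` → prints [1, 1, 7, 6, 2]

Answer:
[1, 1, 7, 6, 2, 319]
[1, 1, 7, 6, 2]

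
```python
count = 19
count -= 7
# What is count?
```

Trace:
`count = 19` → count = 19
`count -= 7` → count = 12
So count = 12

Answer: 12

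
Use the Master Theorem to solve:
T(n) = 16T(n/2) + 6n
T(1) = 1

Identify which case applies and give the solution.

a=16, b=2, f(n)=6n. log_2(16) = 4. Since c=1 < 4, Case 1 applies: T(n) = Θ(n^log_b(a)) = O(n^4).

Answer: O(n^4) - Case 1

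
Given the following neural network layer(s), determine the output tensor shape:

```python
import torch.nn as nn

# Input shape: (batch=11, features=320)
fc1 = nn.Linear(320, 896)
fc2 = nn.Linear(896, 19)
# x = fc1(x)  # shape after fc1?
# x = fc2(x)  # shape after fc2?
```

Input: (11, 320) -> after fc1: (11, 896) -> Output: (11, 19)

Answer: (11, 19)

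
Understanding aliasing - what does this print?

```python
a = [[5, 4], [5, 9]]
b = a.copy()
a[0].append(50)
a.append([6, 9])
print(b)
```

Key concept: shallow copy with nested lists.
Step by step:
`a = [[5, 4], [5, 9]]` → a = [[5, 4], [5, 9]]
`b = a.copy()` → b = [[5, 4], [5, 9]]
`a[0].append(50)` → a = [[5, 4, 50], [5, 9]]; b = [[5, 4, 50], [5, 9]]
`a.append([6, 9])` → a = [[5, 4, 50], [5, 9], [6, 9]]
`print(b)` → prints [[5, 4, 50], [5, 9]]

Answer: [[5, 4, 50], [5, 9]]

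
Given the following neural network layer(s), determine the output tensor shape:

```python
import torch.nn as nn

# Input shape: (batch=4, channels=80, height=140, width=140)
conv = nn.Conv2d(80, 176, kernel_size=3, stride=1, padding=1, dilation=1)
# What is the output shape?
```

Input: (4, 80, 140, 140) -> Output: (4, 176, 140, 140)

Answer: (4, 176, 140, 140)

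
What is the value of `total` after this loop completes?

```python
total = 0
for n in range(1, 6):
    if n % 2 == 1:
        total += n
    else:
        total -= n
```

Add odd, subtract even
`total` takes the values: 0 → 1 → -1 → 2 → -2 → 3

Answer: 3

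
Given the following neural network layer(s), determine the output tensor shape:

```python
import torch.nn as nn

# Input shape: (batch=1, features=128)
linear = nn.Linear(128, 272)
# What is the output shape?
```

Input: (1, 128) -> Output: (1, 272)

Answer: (1, 272)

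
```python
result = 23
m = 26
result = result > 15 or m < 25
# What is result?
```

Trace:
`result = 23` → result = 23
`m = 26` → m = 26
`result = result > 15 or m < 25` → result = True
So result = True

Answer: True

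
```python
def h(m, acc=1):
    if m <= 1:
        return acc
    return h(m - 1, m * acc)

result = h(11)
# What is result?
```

Accumulator trace (n, acc): (11, 1) -> (10, 11) -> (9, 110) -> (8, 990) -> (7, 7920) -> (6, 55440) -> (5, 332640) -> (4, 1663200) -> (3, 6652800) -> (2, 19958400) -> (1, 39916800) -> return 39916800

Answer: 39916800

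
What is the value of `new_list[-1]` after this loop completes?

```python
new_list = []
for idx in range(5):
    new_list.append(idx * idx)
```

Last element of squares 0 to 4
`new_list` takes the values: [] → [0] → [0, 1] → [0, 1, 4] → [0, 1, 4, 9] → [0, 1, 4, 9, 16]
So `new_list[-1]` = 16

Answer: 16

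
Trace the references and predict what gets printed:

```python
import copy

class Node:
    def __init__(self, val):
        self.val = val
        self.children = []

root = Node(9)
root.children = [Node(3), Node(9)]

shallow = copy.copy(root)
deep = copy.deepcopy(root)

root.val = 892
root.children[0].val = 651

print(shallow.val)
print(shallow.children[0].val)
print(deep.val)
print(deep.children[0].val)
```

Key concept: deep copy with custom objects.
Step by step:
`root = Node(9)` → root = Node(val=9, children=[])
`root.children = [Node(3), Node(9)]` → root = Node(val=9, children=[Node(val=3, children=[]), Node(val=9, children=[])])
`shallow = copy.copy(root)` → shallow = Node(val=9, children=[Node(val=3, children=[]), Node(val=9, children=[])])
`deep = copy.deepcopy(root)` → deep = Node(val=9, children=[Node(val=3, children=[]), Node(val=9, children=[])])
`root.val = 892` → root = Node(val=892, children=[Node(val=3, children=[]), Node(val=9, children=[])])
`root.children[0].val = 651` → root = Node(val=892, children=[Node(val=651, children=[]), Node(val=9, children=[])]); shallow = Node(val=9, children=[Node(val=651, children=[]), Node(val=9, children=[])])
`print(shallow.val)` → prints 9
`print(shallow.children[0].val)` → prints 651
`print(deep.val)` → prints 9
`print(deep.children[0].val)` → prints 3

Answer:
9
651
9
3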